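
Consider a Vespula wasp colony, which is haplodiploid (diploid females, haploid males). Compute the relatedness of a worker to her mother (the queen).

One meiotic link between diploid queen and diploid daughter: r = 1/2.

0.5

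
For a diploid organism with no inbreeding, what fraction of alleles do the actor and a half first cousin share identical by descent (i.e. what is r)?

0.0625

Each parent–offspring link contributes a factor of 1/2, and independent paths through distinct common ancestors add.
Half first cousins share one grandparent — one path of length 4: r = (1/2)^4 = 1/16.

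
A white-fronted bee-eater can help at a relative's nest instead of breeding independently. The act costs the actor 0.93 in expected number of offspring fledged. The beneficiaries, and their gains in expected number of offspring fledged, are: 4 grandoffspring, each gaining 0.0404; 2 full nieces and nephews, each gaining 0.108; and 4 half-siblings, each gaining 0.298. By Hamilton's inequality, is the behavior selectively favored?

No

Hamilton's rule: the trait is favored when the sum of r·B over every recipient exceeds the actor's cost C.
r to a grandoffspring = 0.25 (two parent–offspring links: r = (1/2)^2 = 1/4).
r to a full niece or nephew = 0.25 (full aunt/uncle↔niece/nephew: two paths of length 3 through the shared grandparent pair: r = 2·(1/2)^3 = 1/4).
r to a half-sibling = 1/4 (half-sibs share one parent — one path of length 2: r = (1/2)^2 = 1/4).
Summing one r·B term per recipient: 4·0.25·0.0404 + 2·0.25·0.108 + 4·0.25·0.298 = 0.3924.
0.3924 < 0.93: the indirect benefit is less than the cost.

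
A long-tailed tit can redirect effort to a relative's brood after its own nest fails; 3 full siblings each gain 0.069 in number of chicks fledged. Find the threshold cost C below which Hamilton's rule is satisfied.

r to a full sibling = 1/2 (full sibs share both parents — two paths of length 2: r = 2·(1/2)^2 = 1/2).
Hamilton's rule: n·r·B > C, so the trait is favored while C < n·r·B = 3·0.5·0.069 = 0.1035.

0.1035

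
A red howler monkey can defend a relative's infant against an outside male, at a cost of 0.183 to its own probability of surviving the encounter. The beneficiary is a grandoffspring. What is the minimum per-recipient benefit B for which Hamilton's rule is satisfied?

r to a grandoffspring = 0.25 (two parent–offspring links: r = (1/2)^2 = 1/4).
Hamilton's rule with n recipients of equal r: n·r·B > C, so B > C/(n·r) = 0.183/(1·0.25) = 0.732.

0.732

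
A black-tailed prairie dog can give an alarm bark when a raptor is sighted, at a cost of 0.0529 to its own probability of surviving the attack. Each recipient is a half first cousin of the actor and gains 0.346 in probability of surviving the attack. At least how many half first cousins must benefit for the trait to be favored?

r to a half first cousin = 1/16 (half first cousins share one grandparent — one path of length 4: r = (1/2)^4 = 1/16).
Hamilton's rule: n·r·B > C  ⇒  n > C/(r·B) = 0.0529/(0.0625·0.346) = 2.446.
The smallest integer exceeding 2.446 is 3.

3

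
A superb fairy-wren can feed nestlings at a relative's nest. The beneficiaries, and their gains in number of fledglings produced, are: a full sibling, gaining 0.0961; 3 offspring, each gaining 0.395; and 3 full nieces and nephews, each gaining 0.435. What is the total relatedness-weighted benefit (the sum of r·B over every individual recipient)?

r to a full sibling = 0.5 (full sibs share both parents — two paths of length 2: r = 2·(1/2)^2 = 1/2).
r to an offspring = 1/2 (one parent–offspring link: r = (1/2)^1 = 1/2).
r to a full niece or nephew = 0.25 (full aunt/uncle↔niece/nephew: two paths of length 3 through the shared grandparent pair: r = 2·(1/2)^3 = 1/4).
Summing one r·B term per recipient: 1·0.5·0.0961 + 3·0.5·0.395 + 3·0.25·0.435 = 0.9668.

0.9668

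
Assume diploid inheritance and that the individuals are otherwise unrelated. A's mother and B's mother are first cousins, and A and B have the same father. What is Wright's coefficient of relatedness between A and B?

Independent pedigree routes through distinct common ancestors add.
A and B are related in two ways: second cousins through their mothers (r = 1/32) and half-sibs through their shared father (r = 1/4).
r = 1/32 + 1/4 = 9/32 = 0.28125.

0.28125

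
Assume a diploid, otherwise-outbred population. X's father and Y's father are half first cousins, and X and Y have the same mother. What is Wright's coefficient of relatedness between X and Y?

With two independent routes of shared ancestry, r is the sum of the two contributions.
X and Y are related in two ways: half second cousins through their fathers (r = 1/64) and half-sibs through their shared mother (r = 1/4).
r = 1/64 + 1/4 = 17/64 = 0.265625.

0.265625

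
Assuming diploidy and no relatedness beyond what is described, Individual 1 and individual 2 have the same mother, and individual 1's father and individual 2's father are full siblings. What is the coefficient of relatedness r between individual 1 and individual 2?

Independent pedigree routes through distinct common ancestors add.
Individual 1 and individual 2 are related in two ways: half-sibs through their shared mother (r = 1/4) and first cousins through their fathers (r = 1/8).
r = 1/4 + 1/8 = 0.375.

0.375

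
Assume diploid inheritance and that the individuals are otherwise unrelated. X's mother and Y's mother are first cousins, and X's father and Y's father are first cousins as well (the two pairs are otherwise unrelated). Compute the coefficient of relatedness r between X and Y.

0.0625

With two independent routes of shared ancestry, r is the sum of the two contributions.
X and Y are related in two ways: second cousins through their mothers (r = 1/32) and second cousins through their fathers (r = 1/32).
r = 1/32 + 1/32 = 1/16 = 0.0625.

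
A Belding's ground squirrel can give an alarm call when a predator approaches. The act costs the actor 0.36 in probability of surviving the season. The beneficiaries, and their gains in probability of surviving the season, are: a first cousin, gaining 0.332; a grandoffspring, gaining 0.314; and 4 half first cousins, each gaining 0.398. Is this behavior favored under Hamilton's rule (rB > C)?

Hamilton's rule: the trait is favored when the sum of r·B over every recipient exceeds the actor's cost C.
r to a first cousin = 1/8 (first cousins share one grandparent pair — two paths of length 4: r = 2·(1/2)^4 = 1/8).
r to a grandoffspring = 0.25 (two parent–offspring links: r = (1/2)^2 = 1/4).
r to a half first cousin = 1/16 (half first cousins share one grandparent — one path of length 4: r = (1/2)^4 = 1/16).
Summing one r·B term per recipient: 1·0.125·0.332 + 1·0.25·0.314 + 4·0.0625·0.398 = 0.2195.
0.2195 < 0.36: the indirect benefit is less than the cost.

No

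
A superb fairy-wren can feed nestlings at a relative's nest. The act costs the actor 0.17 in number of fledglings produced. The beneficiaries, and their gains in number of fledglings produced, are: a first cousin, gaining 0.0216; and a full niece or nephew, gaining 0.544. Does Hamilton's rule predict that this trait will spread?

Hamilton's rule: the trait is favored when the sum of r·B over every recipient exceeds the actor's cost C.
r to a first cousin = 0.125 (first cousins share one grandparent pair — two paths of length 4: r = 2·(1/2)^4 = 1/8).
r to a full niece or nephew = 1/4 (full aunt/uncle↔niece/nephew: two paths of length 3 through the shared grandparent pair: r = 2·(1/2)^3 = 1/4).
Summing one r·B term per recipient: 1·0.125·0.0216 + 1·0.25·0.544 = 0.1387.
0.1387 < 0.17: the indirect benefit is less than the cost.

No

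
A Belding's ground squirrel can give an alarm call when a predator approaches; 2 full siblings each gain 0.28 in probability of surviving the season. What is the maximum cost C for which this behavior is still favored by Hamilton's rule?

0.28

r to a full sibling = 0.5 (full sibs share both parents — two paths of length 2: r = 2·(1/2)^2 = 1/2).
Hamilton's rule: n·r·B > C, so the trait is favored while C < n·r·B = 2·0.5·0.28 = 0.28.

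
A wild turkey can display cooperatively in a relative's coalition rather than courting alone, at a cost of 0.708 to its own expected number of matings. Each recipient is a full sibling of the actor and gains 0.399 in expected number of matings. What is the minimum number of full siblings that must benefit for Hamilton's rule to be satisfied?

4

r to a full sibling = 0.5 (full sibs share both parents — two paths of length 2: r = 2·(1/2)^2 = 1/2).
Hamilton's rule: n·r·B > C  ⇒  n > C/(r·B) = 0.708/(0.5·0.399) = 3.549.
The smallest integer exceeding 3.549 is 4.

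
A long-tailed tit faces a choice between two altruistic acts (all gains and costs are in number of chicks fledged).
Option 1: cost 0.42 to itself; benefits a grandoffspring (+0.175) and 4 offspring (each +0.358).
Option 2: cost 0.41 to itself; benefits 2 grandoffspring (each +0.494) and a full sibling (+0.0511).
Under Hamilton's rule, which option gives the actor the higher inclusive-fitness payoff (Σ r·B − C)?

Option 1: r to a grandoffspring = 0.25.
Option 1: r to an offspring = 0.5.
Option 1: Σ r·B − C = (1·0.25·0.175 + 4·0.5·0.358) − 0.42 = 0.33975.
Option 2: r to a grandoffspring = 0.25.
Option 2: r to a full sibling = 0.5.
Option 2: Σ r·B − C = (2·0.25·0.494 + 1·0.5·0.0511) − 0.41 = -0.13745.
Option 1 has the higher net inclusive-fitness payoff.

Option 1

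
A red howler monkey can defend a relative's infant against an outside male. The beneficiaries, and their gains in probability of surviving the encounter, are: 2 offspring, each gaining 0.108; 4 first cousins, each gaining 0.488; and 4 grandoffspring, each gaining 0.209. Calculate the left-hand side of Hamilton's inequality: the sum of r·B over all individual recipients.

0.561

r to an offspring = 0.5 (one parent–offspring link: r = (1/2)^1 = 1/2).
r to a first cousin = 1/8 (first cousins share one grandparent pair — two paths of length 4: r = 2·(1/2)^4 = 1/8).
r to a grandoffspring = 1/4 (two parent–offspring links: r = (1/2)^2 = 1/4).
Summing one r·B term per recipient: 2·0.5·0.108 + 4·0.125·0.488 + 4·0.25·0.209 = 0.561.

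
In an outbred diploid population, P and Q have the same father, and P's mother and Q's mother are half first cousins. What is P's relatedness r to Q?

0.265625

With two independent routes of shared ancestry, r is the sum of the two contributions.
P and Q are related in two ways: half-sibs through their shared father (r = 1/4) and half second cousins through their mothers (r = 1/64).
r = 1/4 + 1/64 = 0.265625.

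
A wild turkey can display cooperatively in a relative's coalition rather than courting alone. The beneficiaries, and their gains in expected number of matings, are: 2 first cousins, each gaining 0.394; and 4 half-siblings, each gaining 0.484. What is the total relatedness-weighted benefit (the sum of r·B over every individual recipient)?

0.5825

r to a first cousin = 1/8 (first cousins share one grandparent pair — two paths of length 4: r = 2·(1/2)^4 = 1/8).
r to a half-sibling = 0.25 (half-sibs share one parent — one path of length 2: r = (1/2)^2 = 1/4).
Summing one r·B term per recipient: 2·0.125·0.394 + 4·0.25·0.484 = 0.5825.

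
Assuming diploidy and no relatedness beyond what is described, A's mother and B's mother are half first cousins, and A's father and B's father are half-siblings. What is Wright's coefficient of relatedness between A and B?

0.078125

Independent pedigree routes through distinct common ancestors add.
A and B are related in two ways: half second cousins through their mothers (r = 1/64) and half first cousins through their fathers (r = 1/16).
r = 1/64 + 1/16 = 0.078125.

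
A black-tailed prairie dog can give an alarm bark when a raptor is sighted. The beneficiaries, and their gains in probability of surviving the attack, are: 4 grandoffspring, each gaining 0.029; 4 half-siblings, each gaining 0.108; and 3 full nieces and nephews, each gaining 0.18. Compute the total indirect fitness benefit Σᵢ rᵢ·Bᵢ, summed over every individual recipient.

r to a grandoffspring = 0.25 (two parent–offspring links: r = (1/2)^2 = 1/4).
r to a half-sibling = 1/4 (half-sibs share one parent — one path of length 2: r = (1/2)^2 = 1/4).
r to a full niece or nephew = 1/4 (full aunt/uncle↔niece/nephew: two paths of length 3 through the shared grandparent pair: r = 2·(1/2)^3 = 1/4).
Summing one r·B term per recipient: 4·0.25·0.029 + 4·0.25·0.108 + 3·0.25·0.18 = 0.272.

0.272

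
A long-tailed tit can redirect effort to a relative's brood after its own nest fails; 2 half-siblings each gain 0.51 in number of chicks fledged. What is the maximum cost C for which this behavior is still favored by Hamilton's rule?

r to a half-sibling = 0.25 (half-sibs share one parent — one path of length 2: r = (1/2)^2 = 1/4).
Hamilton's rule: n·r·B > C, so the trait is favored while C < n·r·B = 2·0.25·0.51 = 0.255.

0.255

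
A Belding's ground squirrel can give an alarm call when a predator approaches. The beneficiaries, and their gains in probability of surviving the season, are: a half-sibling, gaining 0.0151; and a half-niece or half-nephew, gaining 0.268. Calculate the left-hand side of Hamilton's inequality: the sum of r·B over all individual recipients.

r to a half-sibling = 0.25 (half-sibs share one parent — one path of length 2: r = (1/2)^2 = 1/4).
r to a half-niece or half-nephew = 0.125 (half-aunt/uncle↔niece/nephew: one path of length 3: r = (1/2)^3 = 1/8).
Summing one r·B term per recipient: 1·0.25·0.0151 + 1·0.125·0.268 = 0.037275.

0.037275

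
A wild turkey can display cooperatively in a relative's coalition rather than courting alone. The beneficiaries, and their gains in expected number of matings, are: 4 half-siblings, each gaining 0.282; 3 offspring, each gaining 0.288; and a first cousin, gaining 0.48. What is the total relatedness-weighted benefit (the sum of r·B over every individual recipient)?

r to a half-sibling = 0.25 (half-sibs share one parent — one path of length 2: r = (1/2)^2 = 1/4).
r to an offspring = 1/2 (one parent–offspring link: r = (1/2)^1 = 1/2).
r to a first cousin = 0.125 (first cousins share one grandparent pair — two paths of length 4: r = 2·(1/2)^4 = 1/8).
Summing one r·B term per recipient: 4·0.25·0.282 + 3·0.5·0.288 + 1·0.125·0.48 = 0.774.

0.774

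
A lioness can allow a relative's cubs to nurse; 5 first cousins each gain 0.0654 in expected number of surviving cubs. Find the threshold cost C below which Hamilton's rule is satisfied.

0.040875

r to a first cousin = 1/8 (first cousins share one grandparent pair — two paths of length 4: r = 2·(1/2)^4 = 1/8).
Hamilton's rule: n·r·B > C, so the trait is favored while C < n·r·B = 5·0.125·0.0654 = 0.040875.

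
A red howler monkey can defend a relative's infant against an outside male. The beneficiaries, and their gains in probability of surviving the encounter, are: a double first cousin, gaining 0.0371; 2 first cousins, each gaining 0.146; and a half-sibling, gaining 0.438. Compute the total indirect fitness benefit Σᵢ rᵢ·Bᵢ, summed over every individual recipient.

0.155275

r to a double first cousin = 0.25 (double first cousins share both grandparent pairs — four paths of length 4: r = 4·(1/2)^4 = 1/4).
r to a first cousin = 0.125 (first cousins share one grandparent pair — two paths of length 4: r = 2·(1/2)^4 = 1/8).
r to a half-sibling = 1/4 (half-sibs share one parent — one path of length 2: r = (1/2)^2 = 1/4).
Summing one r·B term per recipient: 1·0.25·0.0371 + 2·0.125·0.146 + 1·0.25·0.438 = 0.155275.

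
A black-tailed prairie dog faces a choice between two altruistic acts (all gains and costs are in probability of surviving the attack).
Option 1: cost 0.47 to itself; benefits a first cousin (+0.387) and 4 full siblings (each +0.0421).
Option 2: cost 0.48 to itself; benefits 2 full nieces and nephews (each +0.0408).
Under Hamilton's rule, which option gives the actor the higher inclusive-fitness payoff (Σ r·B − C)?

Option 1: r to a first cousin = 0.125.
Option 1: r to a full sibling = 0.5.
Option 1: Σ r·B − C = (1·0.125·0.387 + 4·0.5·0.0421) − 0.47 = -0.337425.
Option 2: r to a full niece or nephew = 0.25.
Option 2: Σ r·B − C = (2·0.25·0.0408) − 0.48 = -0.4596.
Option 1 has the higher net inclusive-fitness payoff.

Option 1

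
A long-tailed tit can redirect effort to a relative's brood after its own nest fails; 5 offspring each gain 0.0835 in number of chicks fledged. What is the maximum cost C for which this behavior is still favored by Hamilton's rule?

r to an offspring = 1/2 (one parent–offspring link: r = (1/2)^1 = 1/2).
Hamilton's rule: n·r·B > C, so the trait is favored while C < n·r·B = 5·0.5·0.0835 = 0.20875.

0.20875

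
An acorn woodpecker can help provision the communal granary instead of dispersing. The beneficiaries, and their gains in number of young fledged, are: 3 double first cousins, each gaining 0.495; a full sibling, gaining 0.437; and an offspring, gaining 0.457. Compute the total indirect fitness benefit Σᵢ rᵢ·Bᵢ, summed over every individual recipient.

r to a double first cousin = 0.25 (double first cousins share both grandparent pairs — four paths of length 4: r = 4·(1/2)^4 = 1/4).
r to a full sibling = 0.5 (full sibs share both parents — two paths of length 2: r = 2·(1/2)^2 = 1/2).
r to an offspring = 1/2 (one parent–offspring link: r = (1/2)^1 = 1/2).
Summing one r·B term per recipient: 3·0.25·0.495 + 1·0.5·0.437 + 1·0.5·0.457 = 0.81825.

0.81825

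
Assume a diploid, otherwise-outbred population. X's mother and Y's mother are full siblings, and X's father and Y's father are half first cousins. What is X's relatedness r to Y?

0.140625

With two independent routes of shared ancestry, r is the sum of the two contributions.
X and Y are related in two ways: first cousins through their mothers (r = 1/8) and half second cousins through their fathers (r = 1/64).
r = 1/8 + 1/64 = 0.140625.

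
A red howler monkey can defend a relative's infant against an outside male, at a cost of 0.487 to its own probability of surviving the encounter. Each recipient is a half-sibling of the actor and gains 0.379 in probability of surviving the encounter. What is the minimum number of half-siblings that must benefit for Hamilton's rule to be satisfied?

r to a half-sibling = 1/4 (half-sibs share one parent — one path of length 2: r = (1/2)^2 = 1/4).
Hamilton's rule: n·r·B > C  ⇒  n > C/(r·B) = 0.487/(0.25·0.379) = 5.14.
The smallest integer exceeding 5.14 is 6.

6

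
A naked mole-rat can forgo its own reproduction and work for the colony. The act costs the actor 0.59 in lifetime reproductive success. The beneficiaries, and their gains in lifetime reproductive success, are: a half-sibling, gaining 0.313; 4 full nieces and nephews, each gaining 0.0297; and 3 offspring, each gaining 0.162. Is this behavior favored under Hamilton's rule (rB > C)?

No

Hamilton's rule: the trait is favored when the sum of r·B over every recipient exceeds the actor's cost C.
r to a half-sibling = 1/4 (half-sibs share one parent — one path of length 2: r = (1/2)^2 = 1/4).
r to a full niece or nephew = 0.25 (full aunt/uncle↔niece/nephew: two paths of length 3 through the shared grandparent pair: r = 2·(1/2)^3 = 1/4).
r to an offspring = 0.5 (one parent–offspring link: r = (1/2)^1 = 1/2).
Summing one r·B term per recipient: 1·0.25·0.313 + 4·0.25·0.0297 + 3·0.5·0.162 = 0.35095.
0.35095 < 0.59: the indirect benefit is less than the cost.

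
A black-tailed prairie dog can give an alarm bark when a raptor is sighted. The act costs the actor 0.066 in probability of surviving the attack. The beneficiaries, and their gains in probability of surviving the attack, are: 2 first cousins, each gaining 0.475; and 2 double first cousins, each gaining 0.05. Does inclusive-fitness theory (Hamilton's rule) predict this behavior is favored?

Hamilton's rule: the trait is favored when the sum of r·B over every recipient exceeds the actor's cost C.
r to a first cousin = 0.125 (first cousins share one grandparent pair — two paths of length 4: r = 2·(1/2)^4 = 1/8).
r to a double first cousin = 0.25 (double first cousins share both grandparent pairs — four paths of length 4: r = 4·(1/2)^4 = 1/4).
Summing one r·B term per recipient: 2·0.125·0.475 + 2·0.25·0.05 = 0.14375.
0.14375 > 0.066: the indirect benefit exceeds the cost.

Yes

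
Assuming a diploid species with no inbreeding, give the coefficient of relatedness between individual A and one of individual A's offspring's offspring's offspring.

Each parent–offspring link contributes a factor of 1/2, and independent paths through distinct common ancestors add.
Three parent–offspring links: r = (1/2)^3 = 1/8.

0.125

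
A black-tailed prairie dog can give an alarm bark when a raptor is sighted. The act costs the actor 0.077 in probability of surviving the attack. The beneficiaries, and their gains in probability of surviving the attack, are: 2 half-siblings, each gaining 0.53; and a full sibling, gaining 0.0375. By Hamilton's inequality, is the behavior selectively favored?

Hamilton's rule: the trait is favored when the sum of r·B over every recipient exceeds the actor's cost C.
r to a half-sibling = 1/4 (half-sibs share one parent — one path of length 2: r = (1/2)^2 = 1/4).
r to a full sibling = 0.5 (full sibs share both parents — two paths of length 2: r = 2·(1/2)^2 = 1/2).
Summing one r·B term per recipient: 2·0.25·0.53 + 1·0.5·0.0375 = 0.28375.
0.28375 > 0.077: the indirect benefit exceeds the cost.

Yes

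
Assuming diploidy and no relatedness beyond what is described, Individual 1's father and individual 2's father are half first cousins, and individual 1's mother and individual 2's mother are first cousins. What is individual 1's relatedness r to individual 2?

0.046875

Independent pedigree routes through distinct common ancestors add.
Individual 1 and individual 2 are related in two ways: half second cousins through their fathers (r = 1/64) and second cousins through their mothers (r = 1/32).
r = 1/64 + 1/32 = 0.046875.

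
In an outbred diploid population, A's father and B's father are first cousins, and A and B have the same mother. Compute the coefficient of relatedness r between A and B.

Relatedness sums over independent paths through distinct common ancestors.
A and B are related in two ways: second cousins through their fathers (r = 1/32) and half-sibs through their shared mother (r = 1/4).
r = 1/32 + 1/4 = 0.28125.

0.28125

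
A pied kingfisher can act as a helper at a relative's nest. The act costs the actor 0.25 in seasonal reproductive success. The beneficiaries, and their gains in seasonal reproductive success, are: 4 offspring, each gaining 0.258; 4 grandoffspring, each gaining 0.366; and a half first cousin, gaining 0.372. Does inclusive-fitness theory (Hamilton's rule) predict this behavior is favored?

Yes

Hamilton's rule: the trait is favored when the sum of r·B over every recipient exceeds the actor's cost C.
r to an offspring = 0.5 (one parent–offspring link: r = (1/2)^1 = 1/2).
r to a grandoffspring = 1/4 (two parent–offspring links: r = (1/2)^2 = 1/4).
r to a half first cousin = 0.0625 (half first cousins share one grandparent — one path of length 4: r = (1/2)^4 = 1/16).
Summing one r·B term per recipient: 4·0.5·0.258 + 4·0.25·0.366 + 1·0.0625·0.372 = 0.90525.
0.90525 > 0.25: the indirect benefit exceeds the cost.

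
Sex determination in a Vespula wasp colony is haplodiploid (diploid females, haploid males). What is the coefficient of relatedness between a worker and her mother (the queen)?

One meiotic link between diploid queen and diploid daughter: r = 1/2.

0.5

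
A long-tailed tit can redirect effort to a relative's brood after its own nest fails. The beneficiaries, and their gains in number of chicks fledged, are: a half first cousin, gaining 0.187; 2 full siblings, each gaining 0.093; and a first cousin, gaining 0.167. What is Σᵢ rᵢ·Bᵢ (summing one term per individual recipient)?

0.1255625

r to a half first cousin = 0.0625 (half first cousins share one grandparent — one path of length 4: r = (1/2)^4 = 1/16).
r to a full sibling = 0.5 (full sibs share both parents — two paths of length 2: r = 2·(1/2)^2 = 1/2).
r to a first cousin = 0.125 (first cousins share one grandparent pair — two paths of length 4: r = 2·(1/2)^4 = 1/8).
Summing one r·B term per recipient: 1·0.0625·0.187 + 2·0.5·0.093 + 1·0.125·0.167 = 0.1255625.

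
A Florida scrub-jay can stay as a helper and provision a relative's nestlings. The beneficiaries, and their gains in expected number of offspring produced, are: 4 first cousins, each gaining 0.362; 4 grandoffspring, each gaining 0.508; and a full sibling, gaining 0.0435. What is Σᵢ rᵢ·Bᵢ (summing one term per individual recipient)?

r to a first cousin = 1/8 (first cousins share one grandparent pair — two paths of length 4: r = 2·(1/2)^4 = 1/8).
r to a grandoffspring = 1/4 (two parent–offspring links: r = (1/2)^2 = 1/4).
r to a full sibling = 1/2 (full sibs share both parents — two paths of length 2: r = 2·(1/2)^2 = 1/2).
Summing one r·B term per recipient: 4·0.125·0.362 + 4·0.25·0.508 + 1·0.5·0.0435 = 0.71075.

0.71075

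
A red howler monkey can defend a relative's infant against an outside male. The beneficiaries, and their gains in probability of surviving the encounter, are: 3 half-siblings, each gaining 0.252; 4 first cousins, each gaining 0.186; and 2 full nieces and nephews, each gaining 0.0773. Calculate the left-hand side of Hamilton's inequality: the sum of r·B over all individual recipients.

r to a half-sibling = 0.25 (half-sibs share one parent — one path of length 2: r = (1/2)^2 = 1/4).
r to a first cousin = 1/8 (first cousins share one grandparent pair — two paths of length 4: r = 2·(1/2)^4 = 1/8).
r to a full niece or nephew = 0.25 (full aunt/uncle↔niece/nephew: two paths of length 3 through the shared grandparent pair: r = 2·(1/2)^3 = 1/4).
Summing one r·B term per recipient: 3·0.25·0.252 + 4·0.125·0.186 + 2·0.25·0.0773 = 0.32065.

0.32065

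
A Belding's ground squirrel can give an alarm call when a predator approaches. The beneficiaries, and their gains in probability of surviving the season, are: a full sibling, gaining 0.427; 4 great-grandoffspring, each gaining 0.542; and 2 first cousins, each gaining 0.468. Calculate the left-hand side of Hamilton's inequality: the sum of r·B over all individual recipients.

r to a full sibling = 1/2 (full sibs share both parents — two paths of length 2: r = 2·(1/2)^2 = 1/2).
r to a great-grandoffspring = 0.125 (three parent–offspring links: r = (1/2)^3 = 1/8).
r to a first cousin = 0.125 (first cousins share one grandparent pair — two paths of length 4: r = 2·(1/2)^4 = 1/8).
Summing one r·B term per recipient: 1·0.5·0.427 + 4·0.125·0.542 + 2·0.125·0.468 = 0.6015.

0.6015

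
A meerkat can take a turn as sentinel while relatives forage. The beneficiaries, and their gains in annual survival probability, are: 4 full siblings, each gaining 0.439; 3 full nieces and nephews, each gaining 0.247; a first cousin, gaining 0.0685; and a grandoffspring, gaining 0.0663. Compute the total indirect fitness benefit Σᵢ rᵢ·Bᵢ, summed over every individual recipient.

1.0883875

r to a full sibling = 1/2 (full sibs share both parents — two paths of length 2: r = 2·(1/2)^2 = 1/2).
r to a full niece or nephew = 1/4 (full aunt/uncle↔niece/nephew: two paths of length 3 through the shared grandparent pair: r = 2·(1/2)^3 = 1/4).
r to a first cousin = 0.125 (first cousins share one grandparent pair — two paths of length 4: r = 2·(1/2)^4 = 1/8).
r to a grandoffspring = 0.25 (two parent–offspring links: r = (1/2)^2 = 1/4).
Summing one r·B term per recipient: 4·0.5·0.439 + 3·0.25·0.247 + 1·0.125·0.0685 + 1·0.25·0.0663 = 1.0883875.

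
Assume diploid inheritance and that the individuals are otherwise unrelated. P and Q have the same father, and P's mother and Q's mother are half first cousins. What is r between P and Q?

Independent pedigree routes through distinct common ancestors add.
P and Q are related in two ways: half-sibs through their shared father (r = 1/4) and half second cousins through their mothers (r = 1/64).
r = 1/4 + 1/64 = 0.265625.

0.265625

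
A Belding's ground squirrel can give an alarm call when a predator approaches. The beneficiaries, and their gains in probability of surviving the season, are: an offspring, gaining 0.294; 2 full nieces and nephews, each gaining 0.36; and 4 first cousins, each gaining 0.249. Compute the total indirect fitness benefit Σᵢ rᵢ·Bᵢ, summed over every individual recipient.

r to an offspring = 1/2 (one parent–offspring link: r = (1/2)^1 = 1/2).
r to a full niece or nephew = 1/4 (full aunt/uncle↔niece/nephew: two paths of length 3 through the shared grandparent pair: r = 2·(1/2)^3 = 1/4).
r to a first cousin = 0.125 (first cousins share one grandparent pair — two paths of length 4: r = 2·(1/2)^4 = 1/8).
Summing one r·B term per recipient: 1·0.5·0.294 + 2·0.25·0.36 + 4·0.125·0.249 = 0.4515.

0.4515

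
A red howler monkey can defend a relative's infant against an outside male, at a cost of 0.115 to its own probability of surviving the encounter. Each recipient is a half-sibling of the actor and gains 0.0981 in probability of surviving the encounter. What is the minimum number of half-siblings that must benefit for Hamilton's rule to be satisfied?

r to a half-sibling = 0.25 (half-sibs share one parent — one path of length 2: r = (1/2)^2 = 1/4).
Hamilton's rule: n·r·B > C  ⇒  n > C/(r·B) = 0.115/(0.25·0.0981) = 4.689.
The smallest integer exceeding 4.689 is 5.

5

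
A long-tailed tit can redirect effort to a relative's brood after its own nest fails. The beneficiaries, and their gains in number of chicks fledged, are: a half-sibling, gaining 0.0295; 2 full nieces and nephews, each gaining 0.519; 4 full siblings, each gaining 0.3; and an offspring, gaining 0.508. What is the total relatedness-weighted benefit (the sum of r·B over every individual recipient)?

1.120875

r to a half-sibling = 0.25 (half-sibs share one parent — one path of length 2: r = (1/2)^2 = 1/4).
r to a full niece or nephew = 0.25 (full aunt/uncle↔niece/nephew: two paths of length 3 through the shared grandparent pair: r = 2·(1/2)^3 = 1/4).
r to a full sibling = 0.5 (full sibs share both parents — two paths of length 2: r = 2·(1/2)^2 = 1/2).
r to an offspring = 1/2 (one parent–offspring link: r = (1/2)^1 = 1/2).
Summing one r·B term per recipient: 1·0.25·0.0295 + 2·0.25·0.519 + 4·0.5·0.3 + 1·0.5·0.508 = 1.120875.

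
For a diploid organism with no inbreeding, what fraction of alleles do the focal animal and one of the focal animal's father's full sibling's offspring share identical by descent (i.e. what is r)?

Each parent–offspring link contributes a factor of 1/2, and independent paths through distinct common ancestors add.
First cousins share one grandparent pair — two paths of length 4: r = 2·(1/2)^4 = 1/8.

0.125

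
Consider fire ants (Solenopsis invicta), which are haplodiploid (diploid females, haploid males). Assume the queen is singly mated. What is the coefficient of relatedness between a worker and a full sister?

0.75

Haplodiploid full sisters inherit their father's entire haploid genome identically (contributing 1/2) and on average half of their mother's contribution (1/2 · 1/2 = 1/4); r = 1/2 + 1/4 = 3/4.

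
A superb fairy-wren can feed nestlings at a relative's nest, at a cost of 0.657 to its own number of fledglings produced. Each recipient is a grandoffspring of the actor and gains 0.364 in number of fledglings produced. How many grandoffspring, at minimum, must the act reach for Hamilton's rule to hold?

8

r to a grandoffspring = 1/4 (two parent–offspring links: r = (1/2)^2 = 1/4).
Hamilton's rule: n·r·B > C  ⇒  n > C/(r·B) = 0.657/(0.25·0.364) = 7.22.
The smallest integer exceeding 7.22 is 8.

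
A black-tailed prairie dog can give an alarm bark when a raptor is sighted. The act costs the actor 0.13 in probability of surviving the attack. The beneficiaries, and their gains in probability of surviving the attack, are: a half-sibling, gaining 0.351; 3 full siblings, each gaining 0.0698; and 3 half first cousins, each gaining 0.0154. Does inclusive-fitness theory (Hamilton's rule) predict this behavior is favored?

Yes

Hamilton's rule: the trait is favored when the sum of r·B over every recipient exceeds the actor's cost C.
r to a half-sibling = 0.25 (half-sibs share one parent — one path of length 2: r = (1/2)^2 = 1/4).
r to a full sibling = 0.5 (full sibs share both parents — two paths of length 2: r = 2·(1/2)^2 = 1/2).
r to a half first cousin = 0.0625 (half first cousins share one grandparent — one path of length 4: r = (1/2)^4 = 1/16).
Summing one r·B term per recipient: 1·0.25·0.351 + 3·0.5·0.0698 + 3·0.0625·0.0154 = 0.1953375.
0.1953375 > 0.13: the indirect benefit exceeds the cost.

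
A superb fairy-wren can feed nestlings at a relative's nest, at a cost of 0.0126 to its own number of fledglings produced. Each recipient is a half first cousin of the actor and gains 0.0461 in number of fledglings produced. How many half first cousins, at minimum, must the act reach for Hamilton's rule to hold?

5

r to a half first cousin = 0.0625 (half first cousins share one grandparent — one path of length 4: r = (1/2)^4 = 1/16).
Hamilton's rule: n·r·B > C  ⇒  n > C/(r·B) = 0.0126/(0.0625·0.0461) = 4.373.
The smallest integer exceeding 4.373 is 5.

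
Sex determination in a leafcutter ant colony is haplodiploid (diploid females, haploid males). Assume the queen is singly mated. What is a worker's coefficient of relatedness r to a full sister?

0.75

Haplodiploid full sisters inherit their father's entire haploid genome identically (contributing 1/2) and on average half of their mother's contribution (1/2 · 1/2 = 1/4); r = 1/2 + 1/4 = 3/4.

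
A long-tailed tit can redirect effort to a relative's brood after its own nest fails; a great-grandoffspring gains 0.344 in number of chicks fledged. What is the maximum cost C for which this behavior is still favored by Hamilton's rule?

r to a great-grandoffspring = 1/8 (three parent–offspring links: r = (1/2)^3 = 1/8).
Hamilton's rule: n·r·B > C, so the trait is favored while C < n·r·B = 1·0.125·0.344 = 0.043.

0.043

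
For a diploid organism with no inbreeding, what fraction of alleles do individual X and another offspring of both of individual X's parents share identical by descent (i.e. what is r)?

0.5

Each parent–offspring link contributes a factor of 1/2, and independent paths through distinct common ancestors add.
Full sibs share both parents — two paths of length 2: r = 2·(1/2)^2 = 1/2.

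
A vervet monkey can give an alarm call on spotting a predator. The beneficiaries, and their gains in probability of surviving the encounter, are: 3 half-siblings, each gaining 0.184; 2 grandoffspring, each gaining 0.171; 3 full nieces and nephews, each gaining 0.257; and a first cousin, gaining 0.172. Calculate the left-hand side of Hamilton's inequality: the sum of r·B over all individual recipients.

0.43775

r to a half-sibling = 1/4 (half-sibs share one parent — one path of length 2: r = (1/2)^2 = 1/4).
r to a grandoffspring = 0.25 (two parent–offspring links: r = (1/2)^2 = 1/4).
r to a full niece or nephew = 0.25 (full aunt/uncle↔niece/nephew: two paths of length 3 through the shared grandparent pair: r = 2·(1/2)^3 = 1/4).
r to a first cousin = 1/8 (first cousins share one grandparent pair — two paths of length 4: r = 2·(1/2)^4 = 1/8).
Summing one r·B term per recipient: 3·0.25·0.184 + 2·0.25·0.171 + 3·0.25·0.257 + 1·0.125·0.172 = 0.43775.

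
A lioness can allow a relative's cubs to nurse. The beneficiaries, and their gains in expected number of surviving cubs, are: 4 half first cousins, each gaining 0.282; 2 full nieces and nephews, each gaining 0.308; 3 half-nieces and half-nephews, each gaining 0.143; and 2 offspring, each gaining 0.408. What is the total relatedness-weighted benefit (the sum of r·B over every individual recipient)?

r to a half first cousin = 0.0625 (half first cousins share one grandparent — one path of length 4: r = (1/2)^4 = 1/16).
r to a full niece or nephew = 0.25 (full aunt/uncle↔niece/nephew: two paths of length 3 through the shared grandparent pair: r = 2·(1/2)^3 = 1/4).
r to a half-niece or half-nephew = 1/8 (half-aunt/uncle↔niece/nephew: one path of length 3: r = (1/2)^3 = 1/8).
r to an offspring = 1/2 (one parent–offspring link: r = (1/2)^1 = 1/2).
Summing one r·B term per recipient: 4·0.0625·0.282 + 2·0.25·0.308 + 3·0.125·0.143 + 2·0.5·0.408 = 0.686125.

0.686125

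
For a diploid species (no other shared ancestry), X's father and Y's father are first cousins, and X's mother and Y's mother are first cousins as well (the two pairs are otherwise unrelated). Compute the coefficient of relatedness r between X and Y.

0.0625

Wright's path rule: contributions from independent ancestry routes add.
X and Y are related in two ways: second cousins through their fathers (r = 1/32) and second cousins through their mothers (r = 1/32).
r = 1/32 + 1/32 = 1/16 = 0.0625.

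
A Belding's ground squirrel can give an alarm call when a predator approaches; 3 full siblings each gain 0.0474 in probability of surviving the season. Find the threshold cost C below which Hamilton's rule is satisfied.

r to a full sibling = 1/2 (full sibs share both parents — two paths of length 2: r = 2·(1/2)^2 = 1/2).
Hamilton's rule: n·r·B > C, so the trait is favored while C < n·r·B = 3·0.5·0.0474 = 0.0711.

0.0711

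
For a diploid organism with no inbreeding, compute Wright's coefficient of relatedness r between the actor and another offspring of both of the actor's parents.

0.5

Each parent–offspring link contributes a factor of 1/2, and independent paths through distinct common ancestors add.
Full sibs share both parents — two paths of length 2: r = 2·(1/2)^2 = 1/2.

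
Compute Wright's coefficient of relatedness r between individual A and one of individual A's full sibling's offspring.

Each parent–offspring link contributes a factor of 1/2, and independent paths through distinct common ancestors add.
Full aunt/uncle↔niece/nephew: two paths of length 3 through the shared grandparent pair: r = 2·(1/2)^3 = 1/4.

0.25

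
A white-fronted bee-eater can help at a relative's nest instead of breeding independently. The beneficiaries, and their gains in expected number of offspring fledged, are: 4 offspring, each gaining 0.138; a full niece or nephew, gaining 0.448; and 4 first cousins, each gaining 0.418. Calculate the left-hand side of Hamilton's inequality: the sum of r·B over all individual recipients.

0.597

r to an offspring = 0.5 (one parent–offspring link: r = (1/2)^1 = 1/2).
r to a full niece or nephew = 1/4 (full aunt/uncle↔niece/nephew: two paths of length 3 through the shared grandparent pair: r = 2·(1/2)^3 = 1/4).
r to a first cousin = 1/8 (first cousins share one grandparent pair — two paths of length 4: r = 2·(1/2)^4 = 1/8).
Summing one r·B term per recipient: 4·0.5·0.138 + 1·0.25·0.448 + 4·0.125·0.418 = 0.597.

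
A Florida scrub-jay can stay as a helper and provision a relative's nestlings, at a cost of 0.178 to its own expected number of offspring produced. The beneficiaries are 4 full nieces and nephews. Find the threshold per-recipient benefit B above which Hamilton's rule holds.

r to a full niece or nephew = 1/4 (full aunt/uncle↔niece/nephew: two paths of length 3 through the shared grandparent pair: r = 2·(1/2)^3 = 1/4).
Hamilton's rule with n recipients of equal r: n·r·B > C, so B > C/(n·r) = 0.178/(4·0.25) = 0.178.

0.178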